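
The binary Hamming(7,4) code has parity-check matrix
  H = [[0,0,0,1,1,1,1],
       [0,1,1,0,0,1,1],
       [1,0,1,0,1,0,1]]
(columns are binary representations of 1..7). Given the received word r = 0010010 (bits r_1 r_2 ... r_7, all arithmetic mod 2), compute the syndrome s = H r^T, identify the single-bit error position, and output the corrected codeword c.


s = (1, 0, 1)^T, error position = 5, corrected codeword c = 0010110

Compute s = H r^T mod 2 one row at a time:
  s_1 = 0 + 0 + 1 + 0 = 1 ≡ 1 (mod 2).
  s_2 = 0 + 1 + 1 + 0 = 2 ≡ 0 (mod 2).
  s_3 = 0 + 1 + 0 + 0 = 1 ≡ 1 (mod 2).
s = (1, 0, 1)^T — this equals column 5 of H (binary 101), so error is at position 5.
Correct: flip bit 5 of r = 0010010 to get c = 0010110.


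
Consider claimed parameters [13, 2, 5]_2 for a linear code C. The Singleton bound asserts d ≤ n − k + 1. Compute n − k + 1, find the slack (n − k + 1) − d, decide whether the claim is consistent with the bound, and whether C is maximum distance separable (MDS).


Singleton RHS = n − k + 1 = 12, slack = 7, bound satisfied, not MDS.

Singleton bound: d ≤ n − k + 1.
Here n = 13, k = 2, so n − k + 1 = 12.
Given d = 5, check d ≤ 12: YES.
Slack = (n − k + 1) − d = 7.
The code is NOT MDS (slack = 7 > 0).
Description: the claimed parameters are [13, 2, 5]_2; such a code would be non-MDS.


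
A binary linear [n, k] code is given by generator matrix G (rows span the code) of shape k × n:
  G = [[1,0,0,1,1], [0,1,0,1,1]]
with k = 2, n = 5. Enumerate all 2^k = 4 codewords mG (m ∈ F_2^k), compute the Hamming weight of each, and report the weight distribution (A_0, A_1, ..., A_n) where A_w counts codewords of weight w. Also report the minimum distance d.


Weight distribution: A_0 = 1, A_2 = 1, A_3 = 2. Minimum distance d = 2.

Enumerate all 2^2 = 4 messages m ∈ F_2^2.
For each, compute codeword c = mG in F_2^5, then tally its weight.
  m = 00 → c = 00000, weight = 0.
  m = 10 → c = 10011, weight = 3.
  m = 01 → c = 01011, weight = 3.
  m = 11 → c = 11000, weight = 2.
Tally weights:
  weight 0: 1 codewords.
  weight 2: 1 codewords.
  weight 3: 2 codewords.
Minimum distance d = smallest w > 0 with A_w > 0 = 2.
Sanity: Σ A_w = 4 = 2^2 = 4 ✓.


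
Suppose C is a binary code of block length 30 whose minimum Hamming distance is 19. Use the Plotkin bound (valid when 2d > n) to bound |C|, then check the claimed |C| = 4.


Plotkin bound M ≤ 4; given |C| = 4 ≤ bound (satisfied).

Check applicability: 2d = 38, n = 30.
2d − n = 8 > 0, so Plotkin applies.
Compute d/(2d−n) = 19/8 ≈ 2.3750.
⌊d/(2d−n)⌋ = 2.
Plotkin bound: M ≤ 2·2 = 4.
Given |C| = 4, check: satisfied.
This |C| is at the Plotkin bound.


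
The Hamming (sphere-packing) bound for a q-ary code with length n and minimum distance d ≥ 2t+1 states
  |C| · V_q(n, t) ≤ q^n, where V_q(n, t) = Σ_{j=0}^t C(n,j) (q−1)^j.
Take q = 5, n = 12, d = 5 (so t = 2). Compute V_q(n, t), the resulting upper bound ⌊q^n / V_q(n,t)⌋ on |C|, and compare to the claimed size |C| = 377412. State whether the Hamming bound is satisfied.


V_q(n, t) = 1105, q^n = 244140625, Hamming bound = 220941, |C| = 377412 > bound (violated).

Step 1: Compute V_q(n, t) = Σ_{j=0}^2 C(n, j) (q−1)^j.
  j = 0: C(12,0)·(4)^0 = 1·1 = 1.
  j = 1: C(12,1)·(4)^1 = 12·4 = 48.
  j = 2: C(12,2)·(4)^2 = 66·16 = 1056.
  V_q(n, t) = 1 + 48 + 1056 = 1105.
Step 2: q^n = 5^12 = 244140625.
Step 3: Hamming bound ⌊q^n / V_q(n,t)⌋ = ⌊244140625/1105⌋ = 220941.
Step 4: Compare |C| = 377412 to 220941: violated.
The claimed |C| lies above the Hamming bound, so no 5-ary code of length 12 with d ≥ 5 can have 377412 codewords.


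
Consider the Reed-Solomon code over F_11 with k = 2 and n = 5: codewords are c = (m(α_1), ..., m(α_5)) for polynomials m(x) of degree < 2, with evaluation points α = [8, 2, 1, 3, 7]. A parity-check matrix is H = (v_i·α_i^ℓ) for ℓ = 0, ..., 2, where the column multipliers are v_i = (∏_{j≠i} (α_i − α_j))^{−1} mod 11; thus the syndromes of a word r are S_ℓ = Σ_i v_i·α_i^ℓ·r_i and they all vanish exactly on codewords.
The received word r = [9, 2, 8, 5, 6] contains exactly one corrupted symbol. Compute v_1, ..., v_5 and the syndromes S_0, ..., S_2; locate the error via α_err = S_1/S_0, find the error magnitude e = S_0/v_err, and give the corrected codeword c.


S = (6, 6, 6), error at position 3, error magnitude e = 9, c = [9, 2, 10, 5, 6].

Step 1: column multipliers v_i = (∏_{j≠i}(α_i − α_j))^{−1} mod 11.
  i = 1 (α = 8): (8−2)(8−1)(8−3)(8−7) = 6·7·5·1 = 210 ≡ 1, so v_1 = 1^{−1} = 1 (mod 11).
  i = 2 (α = 2): (2−8)(2−1)(2−3)(2−7) = (−6)·1·(−1)·(−5) = −30 ≡ 3, so v_2 = 3^{−1} = 4 (mod 11).
  i = 3 (α = 1): (1−8)(1−2)(1−3)(1−7) = (−7)·(−1)·(−2)·(−6) = 84 ≡ 7, so v_3 = 7^{−1} = 8 (mod 11).
  i = 4 (α = 3): (3−8)(3−2)(3−1)(3−7) = (−5)·1·2·(−4) = 40 ≡ 7, so v_4 = 7^{−1} = 8 (mod 11).
  i = 5 (α = 7): (7−8)(7−2)(7−1)(7−3) = (−1)·5·6·4 = −120 ≡ 1, so v_5 = 1^{−1} = 1 (mod 11).
  v = [1, 4, 8, 8, 1].
Step 2: syndromes of r = [9, 2, 8, 5, 6] (all sums mod 11).
  S_0 = Σ v_i r_i = 1·9 + 4·2 + 8·8 + 8·5 + 1·6 = 127 ≡ 6.
  S_1 = Σ v_i α_i r_i = 1·8·9 + 4·2·2 + 8·1·8 + 8·3·5 + 1·7·6 = 314 ≡ 6.
  α_i^2 mod 11 = [9, 4, 1, 9, 5].
  S_2 = Σ v_i α_i^2 r_i = 1·9·9 + 4·4·2 + 8·1·8 + 8·9·5 + 1·5·6 = 567 ≡ 6.
  S = (6, 6, 6) ≠ 0, so r is not a codeword (an error is present).
Step 3: locate the error. For a single error e at position i, S_ℓ = v_i·e·α_i^ℓ, so α_err = S_1/S_0.
  S_0^{−1} = 6^{−1} = 2 (mod 11), so α_err = 6·2 = 12 ≡ 1 = α_3. Error position i = 3.
  Consistency check: S_2/S_1 = 6·2 = 12 ≡ 1 = α_err ✓ (single-error assumption holds).
Step 4: error magnitude e = S_0/v_3 = S_0·∏_{j≠3}(α_3 − α_j) = 6·7 = 42 ≡ 9 (mod 11).
Step 5: correct position 3: c_3 = r_3 − e = 8 − 9 ≡ 10 (mod 11). Hence c = [9, 2, 10, 5, 6].
  Check: interpolating c through the α_i gives m(x) = 7 + 3·x (degree < 2) with m(α_i) = c_i for every i, so c is indeed a codeword.


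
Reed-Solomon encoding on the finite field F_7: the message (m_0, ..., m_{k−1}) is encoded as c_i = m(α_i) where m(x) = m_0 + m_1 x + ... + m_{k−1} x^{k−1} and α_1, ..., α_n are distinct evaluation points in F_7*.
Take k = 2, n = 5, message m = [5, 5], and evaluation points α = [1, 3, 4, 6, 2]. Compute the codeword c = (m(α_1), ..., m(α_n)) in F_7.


c = [3, 6, 4, 0, 1]

Message polynomial: m(x) = 5 + 5·x (mod 7).
For each evaluation point α_i, compute m(α_i) mod 7:
  α_1 = 1: Horner steps 5 → 3, so m(1) = 3.
  α_2 = 3: Horner steps 5 → 6, so m(3) = 6.
  α_3 = 4: Horner steps 5 → 4, so m(4) = 4.
  α_4 = 6: Horner steps 5 → 0, so m(6) = 0.
  α_5 = 2: Horner steps 5 → 1, so m(2) = 1.
Codeword c = [3, 6, 4, 0, 1] ∈ F_7^5.


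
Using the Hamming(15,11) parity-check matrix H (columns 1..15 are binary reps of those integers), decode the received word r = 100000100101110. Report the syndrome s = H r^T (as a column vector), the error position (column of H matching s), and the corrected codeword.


s = (0, 0, 1, 1)^T, error position = 3, corrected codeword c = 101000100101110

Compute s = H r^T mod 2 one row at a time:
  s_1 = 0 + 0 + 1 + 0 + 1 + 1 + 1 + 0 = 4 ≡ 0 (mod 2).
  s_2 = 0 + 0 + 0 + 1 + 1 + 1 + 1 + 0 = 4 ≡ 0 (mod 2).
  s_3 = 0 + 0 + 0 + 1 + 1 + 0 + 1 + 0 = 3 ≡ 1 (mod 2).
  s_4 = 1 + 0 + 0 + 1 + 0 + 0 + 1 + 0 = 3 ≡ 1 (mod 2).
s = (0, 0, 1, 1)^T — this equals column 3 of H (binary 0011), so error is at position 3.
Correct: flip bit 3 of r = 100000100101110 to get c = 101000100101110.


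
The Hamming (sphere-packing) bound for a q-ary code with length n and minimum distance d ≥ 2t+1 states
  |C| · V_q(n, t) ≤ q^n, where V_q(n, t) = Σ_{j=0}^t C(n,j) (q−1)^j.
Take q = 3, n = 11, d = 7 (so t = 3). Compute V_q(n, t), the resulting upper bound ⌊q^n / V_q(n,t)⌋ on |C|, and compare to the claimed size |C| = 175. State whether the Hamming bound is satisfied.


V_q(n, t) = 1563, q^n = 177147, Hamming bound = 113, |C| = 175 > bound (violated).

Step 1: Compute V_q(n, t) = Σ_{j=0}^3 C(n, j) (q−1)^j.
  j = 0: C(11,0)·(2)^0 = 1·1 = 1.
  j = 1: C(11,1)·(2)^1 = 11·2 = 22.
  j = 2: C(11,2)·(2)^2 = 55·4 = 220.
  j = 3: C(11,3)·(2)^3 = 165·8 = 1320.
  V_q(n, t) = 1 + 22 + 220 + 1320 = 1563.
Step 2: q^n = 3^11 = 177147.
Step 3: Hamming bound ⌊q^n / V_q(n,t)⌋ = ⌊177147/1563⌋ = 113.
Step 4: Compare |C| = 175 to 113: violated.
The claimed |C| lies above the Hamming bound, so no 3-ary code of length 11 with d ≥ 7 can have 175 codewords.


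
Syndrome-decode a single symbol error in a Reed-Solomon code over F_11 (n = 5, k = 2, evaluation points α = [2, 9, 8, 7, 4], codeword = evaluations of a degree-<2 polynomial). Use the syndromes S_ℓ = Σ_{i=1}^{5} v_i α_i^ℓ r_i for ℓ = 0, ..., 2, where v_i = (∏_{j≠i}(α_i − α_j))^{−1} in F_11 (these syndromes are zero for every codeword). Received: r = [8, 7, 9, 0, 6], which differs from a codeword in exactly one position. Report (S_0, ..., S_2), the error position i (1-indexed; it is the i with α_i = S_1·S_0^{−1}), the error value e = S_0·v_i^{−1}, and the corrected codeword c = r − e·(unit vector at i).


S = (10, 9, 7), error at position 1, error magnitude e = 9, c = [10, 7, 9, 0, 6].

Step 1: column multipliers v_i = (∏_{j≠i}(α_i − α_j))^{−1} mod 11.
  i = 1 (α = 2): (2−9)(2−8)(2−7)(2−4) = (−7)·(−6)·(−5)·(−2) = 420 ≡ 2, so v_1 = 2^{−1} = 6 (mod 11).
  i = 2 (α = 9): (9−2)(9−8)(9−7)(9−4) = 7·1·2·5 = 70 ≡ 4, so v_2 = 4^{−1} = 3 (mod 11).
  i = 3 (α = 8): (8−2)(8−9)(8−7)(8−4) = 6·(−1)·1·4 = −24 ≡ 9, so v_3 = 9^{−1} = 5 (mod 11).
  i = 4 (α = 7): (7−2)(7−9)(7−8)(7−4) = 5·(−2)·(−1)·3 = 30 ≡ 8, so v_4 = 8^{−1} = 7 (mod 11).
  i = 5 (α = 4): (4−2)(4−9)(4−8)(4−7) = 2·(−5)·(−4)·(−3) = −120 ≡ 1, so v_5 = 1^{−1} = 1 (mod 11).
  v = [6, 3, 5, 7, 1].
Step 2: syndromes of r = [8, 7, 9, 0, 6] (all sums mod 11).
  S_0 = Σ v_i r_i = 6·8 + 3·7 + 5·9 + 7·0 + 1·6 = 120 ≡ 10.
  S_1 = Σ v_i α_i r_i = 6·2·8 + 3·9·7 + 5·8·9 + 7·7·0 + 1·4·6 = 669 ≡ 9.
  α_i^2 mod 11 = [4, 4, 9, 5, 5].
  S_2 = Σ v_i α_i^2 r_i = 6·4·8 + 3·4·7 + 5·9·9 + 7·5·0 + 1·5·6 = 711 ≡ 7.
  S = (10, 9, 7) ≠ 0, so r is not a codeword (an error is present).
Step 3: locate the error. For a single error e at position i, S_ℓ = v_i·e·α_i^ℓ, so α_err = S_1/S_0.
  S_0^{−1} = 10^{−1} = 10 (mod 11), so α_err = 9·10 = 90 ≡ 2 = α_1. Error position i = 1.
  Consistency check: S_2/S_1 = 7·5 = 35 ≡ 2 = α_err ✓ (single-error assumption holds).
Step 4: error magnitude e = S_0/v_1 = S_0·∏_{j≠1}(α_1 − α_j) = 10·2 = 20 ≡ 9 (mod 11).
Step 5: correct position 1: c_1 = r_1 − e = 8 − 9 ≡ 10 (mod 11). Hence c = [10, 7, 9, 0, 6].
  Check: interpolating c through the α_i gives m(x) = 3 + 9·x (degree < 2) with m(α_i) = c_i for every i, so c is indeed a codeword.


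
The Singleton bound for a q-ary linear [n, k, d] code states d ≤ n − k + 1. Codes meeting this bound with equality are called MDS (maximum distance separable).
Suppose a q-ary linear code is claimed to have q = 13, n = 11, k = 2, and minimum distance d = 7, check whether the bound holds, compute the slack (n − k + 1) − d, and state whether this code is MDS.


Singleton RHS = n − k + 1 = 10, slack = 3, bound satisfied, not MDS.

Singleton bound: d ≤ n − k + 1.
Here n = 11, k = 2, so n − k + 1 = 10.
Given d = 7, check d ≤ 10: YES.
Slack = (n − k + 1) − d = 3.
The code is NOT MDS (slack = 3 > 0).
Description: the claimed parameters are [11, 2, 7]_13; such a code would be non-MDS.


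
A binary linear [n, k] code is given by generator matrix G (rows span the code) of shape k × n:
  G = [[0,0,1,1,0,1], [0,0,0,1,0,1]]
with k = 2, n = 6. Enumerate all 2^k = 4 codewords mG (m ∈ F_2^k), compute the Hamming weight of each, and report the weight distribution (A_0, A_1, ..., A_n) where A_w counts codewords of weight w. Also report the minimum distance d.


Weight distribution: A_0 = 1, A_1 = 1, A_2 = 1, A_3 = 1. Minimum distance d = 1.

Enumerate all 2^2 = 4 messages m ∈ F_2^2.
For each, compute codeword c = mG in F_2^6, then tally its weight.
  m = 00 → c = 000000, weight = 0.
  m = 10 → c = 001101, weight = 3.
  m = 01 → c = 000101, weight = 2.
  m = 11 → c = 001000, weight = 1.
Tally weights:
  weight 0: 1 codewords.
  weight 1: 1 codewords.
  weight 2: 1 codewords.
  weight 3: 1 codewords.
Minimum distance d = smallest w > 0 with A_w > 0 = 1.
Sanity: Σ A_w = 4 = 2^2 = 4 ✓.


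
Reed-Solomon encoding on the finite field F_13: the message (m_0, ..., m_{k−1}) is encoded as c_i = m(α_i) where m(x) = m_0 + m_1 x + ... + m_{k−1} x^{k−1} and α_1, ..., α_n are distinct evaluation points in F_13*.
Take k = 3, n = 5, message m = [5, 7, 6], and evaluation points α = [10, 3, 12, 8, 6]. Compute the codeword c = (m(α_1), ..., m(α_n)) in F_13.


c = [12, 2, 4, 3, 3]

Message polynomial: m(x) = 5 + 7·x + 6·x^2 (mod 13).
For each evaluation point α_i, compute m(α_i) mod 13:
  α_1 = 10: Horner steps 6 → 2 → 12, so m(10) = 12.
  α_2 = 3: Horner steps 6 → 12 → 2, so m(3) = 2.
  α_3 = 12: Horner steps 6 → 1 → 4, so m(12) = 4.
  α_4 = 8: Horner steps 6 → 3 → 3, so m(8) = 3.
  α_5 = 6: Horner steps 6 → 4 → 3, so m(6) = 3.
Codeword c = [12, 2, 4, 3, 3] ∈ F_13^5.


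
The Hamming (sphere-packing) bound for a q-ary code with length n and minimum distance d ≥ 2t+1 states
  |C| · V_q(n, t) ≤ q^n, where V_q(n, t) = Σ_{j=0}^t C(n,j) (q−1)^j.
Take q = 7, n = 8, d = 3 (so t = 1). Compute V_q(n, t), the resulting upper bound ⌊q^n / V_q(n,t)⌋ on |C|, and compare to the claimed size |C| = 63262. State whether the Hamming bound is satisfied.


V_q(n, t) = 49, q^n = 5764801, Hamming bound = 117649, |C| = 63262 ≤ bound (satisfied).

Step 1: Compute V_q(n, t) = Σ_{j=0}^1 C(n, j) (q−1)^j.
  j = 0: C(8,0)·(6)^0 = 1·1 = 1.
  j = 1: C(8,1)·(6)^1 = 8·6 = 48.
  V_q(n, t) = 1 + 48 = 49.
Step 2: q^n = 7^8 = 5764801.
Step 3: Hamming bound ⌊q^n / V_q(n,t)⌋ = ⌊5764801/49⌋ = 117649.
Step 4: Compare |C| = 63262 to 117649: satisfied.
The claimed |C| lies below the Hamming bound.


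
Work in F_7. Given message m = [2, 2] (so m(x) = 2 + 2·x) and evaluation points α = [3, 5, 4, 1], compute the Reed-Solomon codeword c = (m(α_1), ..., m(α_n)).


c = [1, 5, 3, 4]

Message polynomial: m(x) = 2 + 2·x (mod 7).
For each evaluation point α_i, compute m(α_i) mod 7:
  α_1 = 3: Horner steps 2 → 1, so m(3) = 1.
  α_2 = 5: Horner steps 2 → 5, so m(5) = 5.
  α_3 = 4: Horner steps 2 → 3, so m(4) = 3.
  α_4 = 1: Horner steps 2 → 4, so m(1) = 4.
Codeword c = [1, 5, 3, 4] ∈ F_7^4.


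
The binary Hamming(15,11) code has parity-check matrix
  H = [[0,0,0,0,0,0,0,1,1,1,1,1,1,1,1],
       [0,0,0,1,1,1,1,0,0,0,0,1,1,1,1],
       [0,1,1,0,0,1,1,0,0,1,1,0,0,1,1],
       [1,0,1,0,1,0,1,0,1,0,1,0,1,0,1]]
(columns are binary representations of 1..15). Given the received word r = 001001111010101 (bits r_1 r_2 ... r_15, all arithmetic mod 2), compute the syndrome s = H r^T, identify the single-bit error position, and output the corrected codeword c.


s = (1, 0, 1, 0)^T, error position = 10, corrected codeword c = 001001111110101

Compute s = H r^T mod 2 one row at a time:
  s_1 = 1 + 1 + 0 + 1 + 0 + 1 + 0 + 1 = 5 ≡ 1 (mod 2).
  s_2 = 0 + 0 + 1 + 1 + 0 + 1 + 0 + 1 = 4 ≡ 0 (mod 2).
  s_3 = 0 + 1 + 1 + 1 + 0 + 1 + 0 + 1 = 5 ≡ 1 (mod 2).
  s_4 = 0 + 1 + 0 + 1 + 1 + 1 + 1 + 1 = 6 ≡ 0 (mod 2).
s = (1, 0, 1, 0)^T — this equals column 10 of H (binary 1010), so error is at position 10.
Correct: flip bit 10 of r = 001001111010101 to get c = 001001111110101.


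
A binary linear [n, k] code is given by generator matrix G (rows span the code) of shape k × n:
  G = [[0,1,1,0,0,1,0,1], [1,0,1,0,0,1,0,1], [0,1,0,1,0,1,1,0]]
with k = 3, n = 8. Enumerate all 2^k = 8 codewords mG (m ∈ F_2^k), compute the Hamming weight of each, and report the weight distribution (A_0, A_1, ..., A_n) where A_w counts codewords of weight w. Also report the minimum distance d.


Weight distribution: A_0 = 1, A_2 = 1, A_4 = 5, A_6 = 1. Minimum distance d = 2.

Enumerate all 2^3 = 8 messages m ∈ F_2^3.
For each, compute codeword c = mG in F_2^8, then tally its weight.
  m = 000 → c = 00000000, weight = 0.
  m = 100 → c = 01100101, weight = 4.
  m = 010 → c = 10100101, weight = 4.
  m = 110 → c = 11000000, weight = 2.
  m = 001 → c = 01010110, weight = 4.
  m = 101 → c = 00110011, weight = 4.
  m = 011 → c = 11110011, weight = 6.
  m = 111 → c = 10010110, weight = 4.
Tally weights:
  weight 0: 1 codewords.
  weight 2: 1 codewords.
  weight 4: 5 codewords.
  weight 6: 1 codewords.
Minimum distance d = smallest w > 0 with A_w > 0 = 2.
Sanity: Σ A_w = 8 = 2^3 = 8 ✓.


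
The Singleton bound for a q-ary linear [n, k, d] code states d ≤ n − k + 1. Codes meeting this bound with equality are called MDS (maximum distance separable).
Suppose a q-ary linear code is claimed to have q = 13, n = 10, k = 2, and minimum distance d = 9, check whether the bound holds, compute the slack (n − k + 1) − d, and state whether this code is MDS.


Singleton RHS = n − k + 1 = 9, slack = 0, bound satisfied, MDS.

Singleton bound: d ≤ n − k + 1.
Here n = 10, k = 2, so n − k + 1 = 9.
Given d = 9, check d ≤ 9: YES.
Slack = (n − k + 1) − d = 0.
The code is MDS (slack = 0).
Description: the claimed parameters are [10, 2, 9]_13; such a code would be MDS (meets Singleton bound).


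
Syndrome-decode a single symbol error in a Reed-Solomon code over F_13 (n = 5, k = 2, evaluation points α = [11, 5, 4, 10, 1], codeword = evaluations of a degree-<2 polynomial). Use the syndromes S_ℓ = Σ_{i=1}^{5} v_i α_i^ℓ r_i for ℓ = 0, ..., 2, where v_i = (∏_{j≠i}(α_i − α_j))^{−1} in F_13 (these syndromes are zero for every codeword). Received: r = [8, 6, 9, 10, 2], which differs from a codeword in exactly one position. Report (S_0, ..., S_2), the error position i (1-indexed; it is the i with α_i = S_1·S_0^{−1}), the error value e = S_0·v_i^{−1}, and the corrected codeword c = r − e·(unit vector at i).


S = (4, 7, 9), error at position 2, error magnitude e = 12, c = [8, 7, 9, 10, 2].

Step 1: column multipliers v_i = (∏_{j≠i}(α_i − α_j))^{−1} mod 13.
  i = 1 (α = 11): (11−5)(11−4)(11−10)(11−1) = 6·7·1·10 = 420 ≡ 4, so v_1 = 4^{−1} = 10 (mod 13).
  i = 2 (α = 5): (5−11)(5−4)(5−10)(5−1) = (−6)·1·(−5)·4 = 120 ≡ 3, so v_2 = 3^{−1} = 9 (mod 13).
  i = 3 (α = 4): (4−11)(4−5)(4−10)(4−1) = (−7)·(−1)·(−6)·3 = −126 ≡ 4, so v_3 = 4^{−1} = 10 (mod 13).
  i = 4 (α = 10): (10−11)(10−5)(10−4)(10−1) = (−1)·5·6·9 = −270 ≡ 3, so v_4 = 3^{−1} = 9 (mod 13).
  i = 5 (α = 1): (1−11)(1−5)(1−4)(1−10) = (−10)·(−4)·(−3)·(−9) = 1080 ≡ 1, so v_5 = 1^{−1} = 1 (mod 13).
  v = [10, 9, 10, 9, 1].
Step 2: syndromes of r = [8, 6, 9, 10, 2] (all sums mod 13).
  S_0 = Σ v_i r_i = 10·8 + 9·6 + 10·9 + 9·10 + 1·2 = 316 ≡ 4.
  S_1 = Σ v_i α_i r_i = 10·11·8 + 9·5·6 + 10·4·9 + 9·10·10 + 1·1·2 = 2412 ≡ 7.
  α_i^2 mod 13 = [4, 12, 3, 9, 1].
  S_2 = Σ v_i α_i^2 r_i = 10·4·8 + 9·12·6 + 10·3·9 + 9·9·10 + 1·1·2 = 2050 ≡ 9.
  S = (4, 7, 9) ≠ 0, so r is not a codeword (an error is present).
Step 3: locate the error. For a single error e at position i, S_ℓ = v_i·e·α_i^ℓ, so α_err = S_1/S_0.
  S_0^{−1} = 4^{−1} = 10 (mod 13), so α_err = 7·10 = 70 ≡ 5 = α_2. Error position i = 2.
  Consistency check: S_2/S_1 = 9·2 = 18 ≡ 5 = α_err ✓ (single-error assumption holds).
Step 4: error magnitude e = S_0/v_2 = S_0·∏_{j≠2}(α_2 − α_j) = 4·3 = 12 ≡ 12 (mod 13).
Step 5: correct position 2: c_2 = r_2 − e = 6 − 12 ≡ 7 (mod 13). Hence c = [8, 7, 9, 10, 2].
  Check: interpolating c through the α_i gives m(x) = 4 + 11·x (degree < 2) with m(α_i) = c_i for every i, so c is indeed a codeword.


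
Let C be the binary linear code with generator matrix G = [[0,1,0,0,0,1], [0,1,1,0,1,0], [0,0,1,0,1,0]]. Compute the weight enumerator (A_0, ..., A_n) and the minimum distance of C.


Weight distribution: A_0 = 1, A_1 = 2, A_2 = 2, A_3 = 2, A_4 = 1. Minimum distance d = 1.

Enumerate all 2^3 = 8 messages m ∈ F_2^3.
For each, compute codeword c = mG in F_2^6, then tally its weight.
  m = 000 → c = 000000, weight = 0.
  m = 100 → c = 010001, weight = 2.
  m = 010 → c = 011010, weight = 3.
  m = 110 → c = 001011, weight = 3.
  m = 001 → c = 001010, weight = 2.
  m = 101 → c = 011011, weight = 4.
  m = 011 → c = 010000, weight = 1.
  m = 111 → c = 000001, weight = 1.
Tally weights:
  weight 0: 1 codewords.
  weight 1: 2 codewords.
  weight 2: 2 codewords.
  weight 3: 2 codewords.
  weight 4: 1 codewords.
Minimum distance d = smallest w > 0 with A_w > 0 = 1.
Sanity: Σ A_w = 8 = 2^3 = 8 ✓.


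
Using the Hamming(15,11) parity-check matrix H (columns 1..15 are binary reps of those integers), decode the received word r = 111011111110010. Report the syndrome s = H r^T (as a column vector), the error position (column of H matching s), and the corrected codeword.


s = (1, 0, 1, 0)^T, error position = 10, corrected codeword c = 111011111010010

Compute s = H r^T mod 2 one row at a time:
  s_1 = 1 + 1 + 1 + 1 + 0 + 0 + 1 + 0 = 5 ≡ 1 (mod 2).
  s_2 = 0 + 1 + 1 + 1 + 0 + 0 + 1 + 0 = 4 ≡ 0 (mod 2).
  s_3 = 1 + 1 + 1 + 1 + 1 + 1 + 1 + 0 = 7 ≡ 1 (mod 2).
  s_4 = 1 + 1 + 1 + 1 + 1 + 1 + 0 + 0 = 6 ≡ 0 (mod 2).
s = (1, 0, 1, 0)^T — this equals column 10 of H (binary 1010), so error is at position 10.
Correct: flip bit 10 of r = 111011111110010 to get c = 111011111010010.


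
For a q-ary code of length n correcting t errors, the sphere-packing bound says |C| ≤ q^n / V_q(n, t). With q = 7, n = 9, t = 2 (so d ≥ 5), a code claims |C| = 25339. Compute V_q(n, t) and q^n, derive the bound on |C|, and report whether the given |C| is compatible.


V_q(n, t) = 1351, q^n = 40353607, Hamming bound = 29869, |C| = 25339 ≤ bound (satisfied).

Step 1: Compute V_q(n, t) = Σ_{j=0}^2 C(n, j) (q−1)^j.
  j = 0: C(9,0)·(6)^0 = 1·1 = 1.
  j = 1: C(9,1)·(6)^1 = 9·6 = 54.
  j = 2: C(9,2)·(6)^2 = 36·36 = 1296.
  V_q(n, t) = 1 + 54 + 1296 = 1351.
Step 2: q^n = 7^9 = 40353607.
Step 3: Hamming bound ⌊q^n / V_q(n,t)⌋ = ⌊40353607/1351⌋ = 29869.
Step 4: Compare |C| = 25339 to 29869: satisfied.
The claimed |C| lies below the Hamming bound.


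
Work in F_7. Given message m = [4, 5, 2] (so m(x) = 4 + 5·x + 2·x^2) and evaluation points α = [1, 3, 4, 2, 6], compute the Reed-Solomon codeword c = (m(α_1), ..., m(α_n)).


c = [4, 2, 0, 1, 1]

Message polynomial: m(x) = 4 + 5·x + 2·x^2 (mod 7).
For each evaluation point α_i, compute m(α_i) mod 7:
  α_1 = 1: Horner steps 2 → 0 → 4, so m(1) = 4.
  α_2 = 3: Horner steps 2 → 4 → 2, so m(3) = 2.
  α_3 = 4: Horner steps 2 → 6 → 0, so m(4) = 0.
  α_4 = 2: Horner steps 2 → 2 → 1, so m(2) = 1.
  α_5 = 6: Horner steps 2 → 3 → 1, so m(6) = 1.
Codeword c = [4, 2, 0, 1, 1] ∈ F_7^5.


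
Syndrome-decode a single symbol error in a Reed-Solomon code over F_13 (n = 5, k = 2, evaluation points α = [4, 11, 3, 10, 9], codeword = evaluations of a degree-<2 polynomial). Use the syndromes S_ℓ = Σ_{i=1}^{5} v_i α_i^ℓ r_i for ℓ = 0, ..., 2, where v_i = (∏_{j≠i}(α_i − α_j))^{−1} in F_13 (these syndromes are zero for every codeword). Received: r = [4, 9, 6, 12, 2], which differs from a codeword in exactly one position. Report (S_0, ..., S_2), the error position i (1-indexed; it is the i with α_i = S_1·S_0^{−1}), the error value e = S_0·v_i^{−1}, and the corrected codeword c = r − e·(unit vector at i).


S = (7, 8, 11), error at position 3, error magnitude e = 12, c = [4, 9, 7, 12, 2].

Step 1: column multipliers v_i = (∏_{j≠i}(α_i − α_j))^{−1} mod 13.
  i = 1 (α = 4): (4−11)(4−3)(4−10)(4−9) = (−7)·1·(−6)·(−5) = −210 ≡ 11, so v_1 = 11^{−1} = 6 (mod 13).
  i = 2 (α = 11): (11−4)(11−3)(11−10)(11−9) = 7·8·1·2 = 112 ≡ 8, so v_2 = 8^{−1} = 5 (mod 13).
  i = 3 (α = 3): (3−4)(3−11)(3−10)(3−9) = (−1)·(−8)·(−7)·(−6) = 336 ≡ 11, so v_3 = 11^{−1} = 6 (mod 13).
  i = 4 (α = 10): (10−4)(10−11)(10−3)(10−9) = 6·(−1)·7·1 = −42 ≡ 10, so v_4 = 10^{−1} = 4 (mod 13).
  i = 5 (α = 9): (9−4)(9−11)(9−3)(9−10) = 5·(−2)·6·(−1) = 60 ≡ 8, so v_5 = 8^{−1} = 5 (mod 13).
  v = [6, 5, 6, 4, 5].
Step 2: syndromes of r = [4, 9, 6, 12, 2] (all sums mod 13).
  S_0 = Σ v_i r_i = 6·4 + 5·9 + 6·6 + 4·12 + 5·2 = 163 ≡ 7.
  S_1 = Σ v_i α_i r_i = 6·4·4 + 5·11·9 + 6·3·6 + 4·10·12 + 5·9·2 = 1269 ≡ 8.
  α_i^2 mod 13 = [3, 4, 9, 9, 3].
  S_2 = Σ v_i α_i^2 r_i = 6·3·4 + 5·4·9 + 6·9·6 + 4·9·12 + 5·3·2 = 1038 ≡ 11.
  S = (7, 8, 11) ≠ 0, so r is not a codeword (an error is present).
Step 3: locate the error. For a single error e at position i, S_ℓ = v_i·e·α_i^ℓ, so α_err = S_1/S_0.
  S_0^{−1} = 7^{−1} = 2 (mod 13), so α_err = 8·2 = 16 ≡ 3 = α_3. Error position i = 3.
  Consistency check: S_2/S_1 = 11·5 = 55 ≡ 3 = α_err ✓ (single-error assumption holds).
Step 4: error magnitude e = S_0/v_3 = S_0·∏_{j≠3}(α_3 − α_j) = 7·11 = 77 ≡ 12 (mod 13).
Step 5: correct position 3: c_3 = r_3 − e = 6 − 12 ≡ 7 (mod 13). Hence c = [4, 9, 7, 12, 2].
  Check: interpolating c through the α_i gives m(x) = 3 + 10·x (degree < 2) with m(α_i) = c_i for every i, so c is indeed a codeword.


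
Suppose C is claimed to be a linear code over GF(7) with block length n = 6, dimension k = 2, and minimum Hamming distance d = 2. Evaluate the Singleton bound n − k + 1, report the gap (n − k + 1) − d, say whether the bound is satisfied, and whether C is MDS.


Singleton RHS = n − k + 1 = 5, slack = 3, bound satisfied, not MDS.

Singleton bound: d ≤ n − k + 1.
Here n = 6, k = 2, so n − k + 1 = 5.
Given d = 2, check d ≤ 5: YES.
Slack = (n − k + 1) − d = 3.
The code is NOT MDS (slack = 3 > 0).
Description: the claimed parameters are [6, 2, 2]_7; such a code would be non-MDS.


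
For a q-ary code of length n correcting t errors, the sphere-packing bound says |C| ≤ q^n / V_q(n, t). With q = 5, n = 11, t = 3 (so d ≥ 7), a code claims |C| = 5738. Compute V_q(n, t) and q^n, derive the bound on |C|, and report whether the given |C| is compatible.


V_q(n, t) = 11485, q^n = 48828125, Hamming bound = 4251, |C| = 5738 > bound (violated).

Step 1: Compute V_q(n, t) = Σ_{j=0}^3 C(n, j) (q−1)^j.
  j = 0: C(11,0)·(4)^0 = 1·1 = 1.
  j = 1: C(11,1)·(4)^1 = 11·4 = 44.
  j = 2: C(11,2)·(4)^2 = 55·16 = 880.
  j = 3: C(11,3)·(4)^3 = 165·64 = 10560.
  V_q(n, t) = 1 + 44 + 880 + 10560 = 11485.
Step 2: q^n = 5^11 = 48828125.
Step 3: Hamming bound ⌊q^n / V_q(n,t)⌋ = ⌊48828125/11485⌋ = 4251.
Step 4: Compare |C| = 5738 to 4251: violated.
The claimed |C| lies above the Hamming bound, so no 5-ary code of length 11 with d ≥ 7 can have 5738 codewords.


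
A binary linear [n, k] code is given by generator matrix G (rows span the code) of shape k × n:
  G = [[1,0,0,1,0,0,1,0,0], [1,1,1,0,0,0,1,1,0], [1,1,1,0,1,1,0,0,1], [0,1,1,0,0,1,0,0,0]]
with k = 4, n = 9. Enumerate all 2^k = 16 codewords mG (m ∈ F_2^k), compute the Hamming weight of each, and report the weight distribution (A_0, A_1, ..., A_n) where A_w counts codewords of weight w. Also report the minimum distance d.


Weight distribution: A_0 = 1, A_3 = 4, A_4 = 3, A_5 = 2, A_6 = 4, A_7 = 2. Minimum distance d = 3.

Enumerate all 2^4 = 16 messages m ∈ F_2^4.
For each, compute codeword c = mG in F_2^9, then tally its weight.
  m = 0000 → c = 000000000, weight = 0.
  m = 1000 → c = 100100100, weight = 3.
  m = 0100 → c = 111000110, weight = 5.
  m = 1100 → c = 011100010, weight = 4.
  m = 0010 → c = 111011001, weight = 6.
  m = 1010 → c = 011111101, weight = 7.
  m = 0110 → c = 000011111, weight = 5.
  m = 1110 → c = 100111011, weight = 6.
  m = 0001 → c = 011001000, weight = 3.
  m = 1001 → c = 111101100, weight = 6.
  m = 0101 → c = 100001110, weight = 4.
  m = 1101 → c = 000101010, weight = 3.
  m = 0011 → c = 100010001, weight = 3.
  m = 1011 → c = 000110101, weight = 4.
  m = 0111 → c = 011010111, weight = 6.
  m = 1111 → c = 111110011, weight = 7.
Tally weights:
  weight 0: 1 codewords.
  weight 3: 4 codewords.
  weight 4: 3 codewords.
  weight 5: 2 codewords.
  weight 6: 4 codewords.
  weight 7: 2 codewords.
Minimum distance d = smallest w > 0 with A_w > 0 = 3.
Sanity: Σ A_w = 16 = 2^4 = 16 ✓.


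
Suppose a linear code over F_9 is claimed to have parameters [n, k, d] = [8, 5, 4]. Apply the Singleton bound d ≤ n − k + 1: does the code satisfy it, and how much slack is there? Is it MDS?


Singleton RHS = n − k + 1 = 4, slack = 0, bound satisfied, MDS.

Singleton bound: d ≤ n − k + 1.
Here n = 8, k = 5, so n − k + 1 = 4.
Given d = 4, check d ≤ 4: YES.
Slack = (n − k + 1) − d = 0.
The code is MDS (slack = 0).
Description: the claimed parameters are [8, 5, 4]_9; such a code would be MDS (meets Singleton bound).


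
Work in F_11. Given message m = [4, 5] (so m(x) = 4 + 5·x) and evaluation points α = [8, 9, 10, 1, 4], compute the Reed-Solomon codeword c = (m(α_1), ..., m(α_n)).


c = [0, 5, 10, 9, 2]

Message polynomial: m(x) = 4 + 5·x (mod 11).
For each evaluation point α_i, compute m(α_i) mod 11:
  α_1 = 8: Horner steps 5 → 0, so m(8) = 0.
  α_2 = 9: Horner steps 5 → 5, so m(9) = 5.
  α_3 = 10: Horner steps 5 → 10, so m(10) = 10.
  α_4 = 1: Horner steps 5 → 9, so m(1) = 9.
  α_5 = 4: Horner steps 5 → 2, so m(4) = 2.
Codeword c = [0, 5, 10, 9, 2] ∈ F_11^5.


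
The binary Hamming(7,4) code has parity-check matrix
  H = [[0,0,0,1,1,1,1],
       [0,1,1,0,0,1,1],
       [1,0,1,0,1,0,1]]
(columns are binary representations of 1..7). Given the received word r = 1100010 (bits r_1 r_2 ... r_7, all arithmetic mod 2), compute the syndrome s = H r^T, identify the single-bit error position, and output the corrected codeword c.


s = (1, 0, 1)^T, error position = 5, corrected codeword c = 1100110

Compute s = H r^T mod 2 one row at a time:
  s_1 = 0 + 0 + 1 + 0 = 1 ≡ 1 (mod 2).
  s_2 = 1 + 0 + 1 + 0 = 2 ≡ 0 (mod 2).
  s_3 = 1 + 0 + 0 + 0 = 1 ≡ 1 (mod 2).
s = (1, 0, 1)^T — this equals column 5 of H (binary 101), so error is at position 5.
Correct: flip bit 5 of r = 1100010 to get c = 1100110.


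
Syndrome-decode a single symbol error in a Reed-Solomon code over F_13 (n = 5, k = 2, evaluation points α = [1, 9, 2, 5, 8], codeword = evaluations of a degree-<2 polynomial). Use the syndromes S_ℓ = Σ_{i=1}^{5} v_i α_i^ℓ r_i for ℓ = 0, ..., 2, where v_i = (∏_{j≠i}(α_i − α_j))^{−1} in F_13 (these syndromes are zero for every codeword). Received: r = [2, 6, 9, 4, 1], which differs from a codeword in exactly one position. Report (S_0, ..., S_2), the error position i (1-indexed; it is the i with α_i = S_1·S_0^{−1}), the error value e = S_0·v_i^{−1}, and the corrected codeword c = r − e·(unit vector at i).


S = (7, 4, 6), error at position 5, error magnitude e = 2, c = [2, 6, 9, 4, 12].

Step 1: column multipliers v_i = (∏_{j≠i}(α_i − α_j))^{−1} mod 13.
  i = 1 (α = 1): (1−9)(1−2)(1−5)(1−8) = (−8)·(−1)·(−4)·(−7) = 224 ≡ 3, so v_1 = 3^{−1} = 9 (mod 13).
  i = 2 (α = 9): (9−1)(9−2)(9−5)(9−8) = 8·7·4·1 = 224 ≡ 3, so v_2 = 3^{−1} = 9 (mod 13).
  i = 3 (α = 2): (2−1)(2−9)(2−5)(2−8) = 1·(−7)·(−3)·(−6) = −126 ≡ 4, so v_3 = 4^{−1} = 10 (mod 13).
  i = 4 (α = 5): (5−1)(5−9)(5−2)(5−8) = 4·(−4)·3·(−3) = 144 ≡ 1, so v_4 = 1^{−1} = 1 (mod 13).
  i = 5 (α = 8): (8−1)(8−9)(8−2)(8−5) = 7·(−1)·6·3 = −126 ≡ 4, so v_5 = 4^{−1} = 10 (mod 13).
  v = [9, 9, 10, 1, 10].
Step 2: syndromes of r = [2, 6, 9, 4, 1] (all sums mod 13).
  S_0 = Σ v_i r_i = 9·2 + 9·6 + 10·9 + 1·4 + 10·1 = 176 ≡ 7.
  S_1 = Σ v_i α_i r_i = 9·1·2 + 9·9·6 + 10·2·9 + 1·5·4 + 10·8·1 = 784 ≡ 4.
  α_i^2 mod 13 = [1, 3, 4, 12, 12].
  S_2 = Σ v_i α_i^2 r_i = 9·1·2 + 9·3·6 + 10·4·9 + 1·12·4 + 10·12·1 = 708 ≡ 6.
  S = (7, 4, 6) ≠ 0, so r is not a codeword (an error is present).
Step 3: locate the error. For a single error e at position i, S_ℓ = v_i·e·α_i^ℓ, so α_err = S_1/S_0.
  S_0^{−1} = 7^{−1} = 2 (mod 13), so α_err = 4·2 = 8 ≡ 8 = α_5. Error position i = 5.
  Consistency check: S_2/S_1 = 6·10 = 60 ≡ 8 = α_err ✓ (single-error assumption holds).
Step 4: error magnitude e = S_0/v_5 = S_0·∏_{j≠5}(α_5 − α_j) = 7·4 = 28 ≡ 2 (mod 13).
Step 5: correct position 5: c_5 = r_5 − e = 1 − 2 ≡ 12 (mod 13). Hence c = [2, 6, 9, 4, 12].
  Check: interpolating c through the α_i gives m(x) = 8 + 7·x (degree < 2) with m(α_i) = c_i for every i, so c is indeed a codeword.


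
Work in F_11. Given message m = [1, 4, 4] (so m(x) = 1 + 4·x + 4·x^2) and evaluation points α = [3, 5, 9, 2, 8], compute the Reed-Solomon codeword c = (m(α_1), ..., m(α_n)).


c = [5, 0, 9, 3, 3]

Message polynomial: m(x) = 1 + 4·x + 4·x^2 (mod 11).
For each evaluation point α_i, compute m(α_i) mod 11:
  α_1 = 3: Horner steps 4 → 5 → 5, so m(3) = 5.
  α_2 = 5: Horner steps 4 → 2 → 0, so m(5) = 0.
  α_3 = 9: Horner steps 4 → 7 → 9, so m(9) = 9.
  α_4 = 2: Horner steps 4 → 1 → 3, so m(2) = 3.
  α_5 = 8: Horner steps 4 → 3 → 3, so m(8) = 3.
Codeword c = [5, 0, 9, 3, 3] ∈ F_11^5.


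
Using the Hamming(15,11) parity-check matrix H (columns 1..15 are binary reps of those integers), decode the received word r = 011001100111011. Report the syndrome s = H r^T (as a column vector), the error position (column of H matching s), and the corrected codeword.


s = (1, 1, 0, 0)^T, error position = 12, corrected codeword c = 011001100110011

Compute s = H r^T mod 2 one row at a time:
  s_1 = 0 + 0 + 1 + 1 + 1 + 0 + 1 + 1 = 5 ≡ 1 (mod 2).
  s_2 = 0 + 0 + 1 + 1 + 1 + 0 + 1 + 1 = 5 ≡ 1 (mod 2).
  s_3 = 1 + 1 + 1 + 1 + 1 + 1 + 1 + 1 = 8 ≡ 0 (mod 2).
  s_4 = 0 + 1 + 0 + 1 + 0 + 1 + 0 + 1 = 4 ≡ 0 (mod 2).
s = (1, 1, 0, 0)^T — this equals column 12 of H (binary 1100), so error is at position 12.
Correct: flip bit 12 of r = 011001100111011 to get c = 011001100110011.


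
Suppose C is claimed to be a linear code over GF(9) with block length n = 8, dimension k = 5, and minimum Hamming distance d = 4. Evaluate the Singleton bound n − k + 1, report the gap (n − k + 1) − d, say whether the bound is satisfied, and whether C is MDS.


Singleton RHS = n − k + 1 = 4, slack = 0, bound satisfied, MDS.

Singleton bound: d ≤ n − k + 1.
Here n = 8, k = 5, so n − k + 1 = 4.
Given d = 4, check d ≤ 4: YES.
Slack = (n − k + 1) − d = 0.
The code is MDS (slack = 0).
Description: the claimed parameters are [8, 5, 4]_9; such a code would be MDS (meets Singleton bound).


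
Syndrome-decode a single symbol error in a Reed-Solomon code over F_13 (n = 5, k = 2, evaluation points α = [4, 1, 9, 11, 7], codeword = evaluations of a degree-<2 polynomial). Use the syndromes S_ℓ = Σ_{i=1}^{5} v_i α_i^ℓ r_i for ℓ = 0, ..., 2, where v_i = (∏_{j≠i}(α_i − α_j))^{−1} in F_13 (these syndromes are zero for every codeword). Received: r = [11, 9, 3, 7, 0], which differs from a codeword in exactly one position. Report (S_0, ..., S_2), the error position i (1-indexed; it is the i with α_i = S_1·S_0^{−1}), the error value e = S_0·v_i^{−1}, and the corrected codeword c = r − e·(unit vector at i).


S = (5, 6, 2), error at position 3, error magnitude e = 6, c = [11, 9, 10, 7, 0].

Step 1: column multipliers v_i = (∏_{j≠i}(α_i − α_j))^{−1} mod 13.
  i = 1 (α = 4): (4−1)(4−9)(4−11)(4−7) = 3·(−5)·(−7)·(−3) = −315 ≡ 10, so v_1 = 10^{−1} = 4 (mod 13).
  i = 2 (α = 1): (1−4)(1−9)(1−11)(1−7) = (−3)·(−8)·(−10)·(−6) = 1440 ≡ 10, so v_2 = 10^{−1} = 4 (mod 13).
  i = 3 (α = 9): (9−4)(9−1)(9−11)(9−7) = 5·8·(−2)·2 = −160 ≡ 9, so v_3 = 9^{−1} = 3 (mod 13).
  i = 4 (α = 11): (11−4)(11−1)(11−9)(11−7) = 7·10·2·4 = 560 ≡ 1, so v_4 = 1^{−1} = 1 (mod 13).
  i = 5 (α = 7): (7−4)(7−1)(7−9)(7−11) = 3·6·(−2)·(−4) = 144 ≡ 1, so v_5 = 1^{−1} = 1 (mod 13).
  v = [4, 4, 3, 1, 1].
Step 2: syndromes of r = [11, 9, 3, 7, 0] (all sums mod 13).
  S_0 = Σ v_i r_i = 4·11 + 4·9 + 3·3 + 1·7 + 1·0 = 96 ≡ 5.
  S_1 = Σ v_i α_i r_i = 4·4·11 + 4·1·9 + 3·9·3 + 1·11·7 + 1·7·0 = 370 ≡ 6.
  α_i^2 mod 13 = [3, 1, 3, 4, 10].
  S_2 = Σ v_i α_i^2 r_i = 4·3·11 + 4·1·9 + 3·3·3 + 1·4·7 + 1·10·0 = 223 ≡ 2.
  S = (5, 6, 2) ≠ 0, so r is not a codeword (an error is present).
Step 3: locate the error. For a single error e at position i, S_ℓ = v_i·e·α_i^ℓ, so α_err = S_1/S_0.
  S_0^{−1} = 5^{−1} = 8 (mod 13), so α_err = 6·8 = 48 ≡ 9 = α_3. Error position i = 3.
  Consistency check: S_2/S_1 = 2·11 = 22 ≡ 9 = α_err ✓ (single-error assumption holds).
Step 4: error magnitude e = S_0/v_3 = S_0·∏_{j≠3}(α_3 − α_j) = 5·9 = 45 ≡ 6 (mod 13).
Step 5: correct position 3: c_3 = r_3 − e = 3 − 6 ≡ 10 (mod 13). Hence c = [11, 9, 10, 7, 0].
  Check: interpolating c through the α_i gives m(x) = 4 + 5·x (degree < 2) with m(α_i) = c_i for every i, so c is indeed a codeword.


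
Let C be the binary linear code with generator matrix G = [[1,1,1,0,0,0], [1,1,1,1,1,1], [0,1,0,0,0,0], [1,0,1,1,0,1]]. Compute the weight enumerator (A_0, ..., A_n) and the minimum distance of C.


Weight distribution: A_0 = 1, A_1 = 2, A_2 = 3, A_3 = 4, A_4 = 3, A_5 = 2, A_6 = 1. Minimum distance d = 1.

Enumerate all 2^4 = 16 messages m ∈ F_2^4.
For each, compute codeword c = mG in F_2^6, then tally its weight.
  m = 0000 → c = 000000, weight = 0.
  m = 1000 → c = 111000, weight = 3.
  m = 0100 → c = 111111, weight = 6.
  m = 1100 → c = 000111, weight = 3.
  m = 0010 → c = 010000, weight = 1.
  m = 1010 → c = 101000, weight = 2.
  m = 0110 → c = 101111, weight = 5.
  m = 1110 → c = 010111, weight = 4.
  m = 0001 → c = 101101, weight = 4.
  m = 1001 → c = 010101, weight = 3.
  m = 0101 → c = 010010, weight = 2.
  m = 1101 → c = 101010, weight = 3.
  m = 0011 → c = 111101, weight = 5.
  m = 1011 → c = 000101, weight = 2.
  m = 0111 → c = 000010, weight = 1.
  m = 1111 → c = 111010, weight = 4.
Tally weights:
  weight 0: 1 codewords.
  weight 1: 2 codewords.
  weight 2: 3 codewords.
  weight 3: 4 codewords.
  weight 4: 3 codewords.
  weight 5: 2 codewords.
  weight 6: 1 codewords.
Minimum distance d = smallest w > 0 with A_w > 0 = 1.
Sanity: Σ A_w = 16 = 2^4 = 16 ✓.


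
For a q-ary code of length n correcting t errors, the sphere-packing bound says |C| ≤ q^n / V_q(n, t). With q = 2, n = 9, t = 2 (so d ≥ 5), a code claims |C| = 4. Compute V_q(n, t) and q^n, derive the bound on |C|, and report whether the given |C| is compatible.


V_q(n, t) = 46, q^n = 512, Hamming bound = 11, |C| = 4 ≤ bound (satisfied).

Step 1: Compute V_q(n, t) = Σ_{j=0}^2 C(n, j) (q−1)^j.
  j = 0: C(9,0)·(1)^0 = 1·1 = 1.
  j = 1: C(9,1)·(1)^1 = 9·1 = 9.
  j = 2: C(9,2)·(1)^2 = 36·1 = 36.
  V_q(n, t) = 1 + 9 + 36 = 46.
Step 2: q^n = 2^9 = 512.
Step 3: Hamming bound ⌊q^n / V_q(n,t)⌋ = ⌊512/46⌋ = 11.
Step 4: Compare |C| = 4 to 11: satisfied.
The claimed |C| lies below the Hamming bound.


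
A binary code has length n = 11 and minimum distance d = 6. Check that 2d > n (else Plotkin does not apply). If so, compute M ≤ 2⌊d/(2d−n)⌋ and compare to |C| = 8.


Plotkin bound M ≤ 12; given |C| = 8 ≤ bound (satisfied).

Check applicability: 2d = 12, n = 11.
2d − n = 1 > 0, so Plotkin applies.
Compute d/(2d−n) = 6/1 ≈ 6.0000.
⌊d/(2d−n)⌋ = 6.
Plotkin bound: M ≤ 2·6 = 12.
Given |C| = 8, check: satisfied.
This |C| is below the Plotkin bound.


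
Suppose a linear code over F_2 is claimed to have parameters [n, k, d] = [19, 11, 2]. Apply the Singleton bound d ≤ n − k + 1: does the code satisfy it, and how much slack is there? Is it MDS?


Singleton RHS = n − k + 1 = 9, slack = 7, bound satisfied, not MDS.

Singleton bound: d ≤ n − k + 1.
Here n = 19, k = 11, so n − k + 1 = 9.
Given d = 2, check d ≤ 9: YES.
Slack = (n − k + 1) − d = 7.
The code is NOT MDS (slack = 7 > 0).
Description: the claimed parameters are [19, 11, 2]_2; such a code would be non-MDS.
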